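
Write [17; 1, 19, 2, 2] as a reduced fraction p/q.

Using pₖ = aₖpₖ₋₁ + pₖ₋₂ and qₖ = aₖqₖ₋₁ + qₖ₋₂:
  k=0: a=17, p=17, q=1
  k=1: a=1, p=18, q=1
  k=2: a=19, p=359, q=20
  k=3: a=2, p=736, q=41
  k=4: a=2, p=1831, q=102

1831/102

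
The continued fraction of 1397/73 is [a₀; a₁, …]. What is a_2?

3

1397 = 19·73 + 10   →  a_0 = 19
73 = 7·10 + 3   →  a_1 = 7
10 = 3·3 + 1   →  a_2 = 3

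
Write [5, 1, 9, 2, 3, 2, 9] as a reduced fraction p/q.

Fold from the inside: start with 9/1.
  2 + 1/9 = 19/9
  3 + 9/19 = 66/19
  2 + 19/66 = 151/66
  9 + 66/151 = 1425/151
  1 + 151/1425 = 1576/1425
  5 + 1425/1576 = 9305/1576

9305/1576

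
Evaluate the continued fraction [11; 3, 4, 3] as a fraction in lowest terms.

Using pₖ = aₖpₖ₋₁ + pₖ₋₂ and qₖ = aₖqₖ₋₁ + qₖ₋₂:
  k=0: a=11, p=11, q=1
  k=1: a=3, p=34, q=3
  k=2: a=4, p=147, q=13
  k=3: a=3, p=475, q=42

475/42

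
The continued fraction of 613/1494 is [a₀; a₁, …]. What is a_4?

2

613 = 0·1494 + 613   →  a_0 = 0
1494 = 2·613 + 268   →  a_1 = 2
613 = 2·268 + 77   →  a_2 = 2
268 = 3·77 + 37   →  a_3 = 3
77 = 2·37 + 3   →  a_4 = 2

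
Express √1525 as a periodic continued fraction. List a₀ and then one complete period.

a₀ = ⌊√1525⌋ = 39.

[39; 19, 1, 1, 19, 78]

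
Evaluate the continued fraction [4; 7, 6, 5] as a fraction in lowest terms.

Using pₖ = aₖpₖ₋₁ + pₖ₋₂ and qₖ = aₖqₖ₋₁ + qₖ₋₂:
  k=0: a=4, p=4, q=1
  k=1: a=7, p=29, q=7
  k=2: a=6, p=178, q=43
  k=3: a=5, p=919, q=222

919/222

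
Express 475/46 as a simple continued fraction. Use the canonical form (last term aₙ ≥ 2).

475 = 10·46 + 15
46 = 3·15 + 1
15 = 15·1 + 0  (stop)
So 475/46 = [10; 3, 15].

[10; 3, 15]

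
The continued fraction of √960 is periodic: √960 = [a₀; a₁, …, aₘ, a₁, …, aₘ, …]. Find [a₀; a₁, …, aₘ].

[30; 1, 60]

a₀ = ⌊√960⌋ = 30.
With m₀=0, d₀=1 and mₖ₊₁ = dₖaₖ − mₖ, dₖ₊₁ = (n − mₖ₊₁²)/dₖ, aₖ₊₁ = ⌊(a₀+mₖ₊₁)/dₖ₊₁⌋:
  k=1: m=30, d=60, a=1
  k=2: m=30, d=1, a=60
d=1 and a=2a₀=60 at k=2, so the next step gives (m, d) = (30, 60) again — its k=1 value — and the period has length 2.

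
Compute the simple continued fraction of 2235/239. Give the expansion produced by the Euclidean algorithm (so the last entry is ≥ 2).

[9; 2, 1, 5, 2, 6]

2235 = 9*239 + 84
239 = 2*84 + 71
84 = 1*71 + 13
71 = 5*13 + 6
13 = 2*6 + 1
6 = 6*1 + 0  (stop)
So 2235/239 = [9; 2, 1, 5, 2, 6].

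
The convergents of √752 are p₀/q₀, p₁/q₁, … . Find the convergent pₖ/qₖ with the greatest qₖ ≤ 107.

√752 = [27; 2, 2, 1, 2, 1, 2, 2, 54, …] (period length 8).
Convergents:
  p_0/q_0 = 27/1
  p_1/q_1 = 55/2
  p_2/q_2 = 137/5
  p_3/q_3 = 192/7
  p_4/q_4 = 521/19
  p_5/q_5 = 713/26
  p_6/q_6 = 1947/71
  p_7/q_7 = 4607/168
q_6 = 71 ≤ 107 < 168 = q_7, so the answer is 1947/71.

1947/71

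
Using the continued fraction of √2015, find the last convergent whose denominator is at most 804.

35911/800

√2015 = [44; 1, 7, 1, 88, …] (period length 4).
Convergents:
  p_0/q_0 = 44/1
  p_1/q_1 = 45/1
  p_2/q_2 = 359/8
  p_3/q_3 = 404/9
  p_4/q_4 = 35911/800
  p_5/q_5 = 36315/809
q_4 = 800 ≤ 804 < 809 = q_5, so the answer is 35911/800.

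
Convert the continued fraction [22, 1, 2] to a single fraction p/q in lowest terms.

68/3

Using pₖ = aₖpₖ₋₁ + pₖ₋₂ and qₖ = aₖqₖ₋₁ + qₖ₋₂:
  k=0: a=22, p=22, q=1
  k=1: a=1, p=23, q=1
  k=2: a=2, p=68, q=3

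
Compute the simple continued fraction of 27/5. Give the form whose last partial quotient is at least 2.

[5; 2, 2]

27 = 5*5 + 2
5 = 2*2 + 1
2 = 2*1 + 0  (stop)
So 27/5 = [5; 2, 2].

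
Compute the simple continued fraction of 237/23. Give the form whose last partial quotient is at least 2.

237 = 10*23 + 7
23 = 3*7 + 2
7 = 3*2 + 1
2 = 2*1 + 0  (stop)
So 237/23 = [10; 3, 3, 2].

[10; 3, 3, 2]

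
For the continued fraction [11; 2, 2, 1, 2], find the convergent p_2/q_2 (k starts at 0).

57/5

Using pₖ = aₖpₖ₋₁ + pₖ₋₂, qₖ = aₖqₖ₋₁ + qₖ₋₂ (with p₋₁=1, p₋₂=0, q₋₁=0, q₋₂=1):
  k=0: a=11, p=11, q=1
  k=1: a=2, p=23, q=2
  k=2: a=2, p=57, q=5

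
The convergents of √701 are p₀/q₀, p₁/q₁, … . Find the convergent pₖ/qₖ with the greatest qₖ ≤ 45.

556/21

√701 = [26; 2, 10, 10, 2, 52, …] (period length 5).
Convergents:
  p_0/q_0 = 26/1
  p_1/q_1 = 53/2
  p_2/q_2 = 556/21
  p_3/q_3 = 5613/212
q_2 = 21 ≤ 45 < 212 = q_3, so the answer is 556/21.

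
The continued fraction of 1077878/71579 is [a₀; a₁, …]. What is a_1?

17

1077878 = 15·71579 + 4193   →  a_0 = 15
71579 = 17·4193 + 298   →  a_1 = 17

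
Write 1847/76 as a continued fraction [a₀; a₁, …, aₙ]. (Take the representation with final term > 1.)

[24; 3, 3, 3, 2]

1847 = 24*76 + 23
76 = 3*23 + 7
23 = 3*7 + 2
7 = 3*2 + 1
2 = 2*1 + 0  (stop)
So 1847/76 = [24; 3, 3, 3, 2].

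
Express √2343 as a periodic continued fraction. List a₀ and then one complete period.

a₀ = ⌊√2343⌋ = 48.
With m₀=0, d₀=1 and mₖ₊₁ = dₖaₖ − mₖ, dₖ₊₁ = (n − mₖ₊₁²)/dₖ, aₖ₊₁ = ⌊(a₀+mₖ₊₁)/dₖ₊₁⌋:
  k=1: m=48, d=39, a=2
  k=2: m=30, d=37, a=2
  k=3: m=44, d=11, a=8
  k=4: m=44, d=37, a=2
  k=5: m=30, d=39, a=2
  k=6: m=48, d=1, a=96
d=1 and a=2a₀=96 at k=6, so the next step gives (m, d) = (48, 39) again — its k=1 value — and the period has length 6.

[48; 2, 2, 8, 2, 2, 96]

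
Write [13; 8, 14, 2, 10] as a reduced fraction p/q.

Fold from the inside: start with 10/1.
  2 + 1/10 = 21/10
  14 + 10/21 = 304/21
  8 + 21/304 = 2453/304
  13 + 304/2453 = 32193/2453

32193/2453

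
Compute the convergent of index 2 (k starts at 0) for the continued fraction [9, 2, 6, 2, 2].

Using pₖ = aₖpₖ₋₁ + pₖ₋₂, qₖ = aₖqₖ₋₁ + qₖ₋₂ (with p₋₁=1, p₋₂=0, q₋₁=0, q₋₂=1):
  k=0: a=9, p=9, q=1
  k=1: a=2, p=19, q=2
  k=2: a=6, p=123, q=13

123/13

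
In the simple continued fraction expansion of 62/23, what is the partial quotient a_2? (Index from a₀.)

62 = 2·23 + 16   →  a_0 = 2
23 = 1·16 + 7   →  a_1 = 1
16 = 2·7 + 2   →  a_2 = 2

2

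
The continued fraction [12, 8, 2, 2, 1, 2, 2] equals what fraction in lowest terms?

Fold from the inside: start with 2/1.
  2 + 1/2 = 5/2
  1 + 2/5 = 7/5
  2 + 5/7 = 19/7
  2 + 7/19 = 45/19
  8 + 19/45 = 379/45
  12 + 45/379 = 4593/379

4593/379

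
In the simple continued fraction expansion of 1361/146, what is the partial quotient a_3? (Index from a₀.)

1361 = 9·146 + 47   →  a_0 = 9
146 = 3·47 + 5   →  a_1 = 3
47 = 9·5 + 2   →  a_2 = 9
5 = 2·2 + 1   →  a_3 = 2

2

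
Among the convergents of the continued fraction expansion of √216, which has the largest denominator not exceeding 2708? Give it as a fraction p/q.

14403/980

√216 = [14; 1, 2, 3, 2, 1, 28, …] (period length 6).
Convergents:
  p_0/q_0 = 14/1
  p_1/q_1 = 15/1
  p_2/q_2 = 44/3
  p_3/q_3 = 147/10
  p_4/q_4 = 338/23
  p_5/q_5 = 485/33
  p_6/q_6 = 13918/947
  p_7/q_7 = 14403/980
  p_8/q_8 = 42724/2907
q_7 = 980 ≤ 2708 < 2907 = q_8, so the answer is 14403/980.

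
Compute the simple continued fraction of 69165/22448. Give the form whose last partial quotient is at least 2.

69165 = 3·22448 + 1821
22448 = 12·1821 + 596
1821 = 3·596 + 33
596 = 18·33 + 2
33 = 16·2 + 1
2 = 2·1 + 0  (stop)
So 69165/22448 = [3; 12, 3, 18, 16, 2].

[3; 12, 3, 18, 16, 2]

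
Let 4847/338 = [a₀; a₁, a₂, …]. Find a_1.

4847 = 14·338 + 115   →  a_0 = 14
338 = 2·115 + 108   →  a_1 = 2

2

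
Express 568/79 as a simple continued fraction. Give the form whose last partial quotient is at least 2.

[7; 5, 3, 1, 3]

568 = 7*79 + 15
79 = 5*15 + 4
15 = 3*4 + 3
4 = 1*3 + 1
3 = 3*1 + 0  (stop)
So 568/79 = [7; 5, 3, 1, 3].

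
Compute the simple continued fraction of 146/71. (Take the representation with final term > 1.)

146 = 2*71 + 4
71 = 17*4 + 3
4 = 1*3 + 1
3 = 3*1 + 0  (stop)
So 146/71 = [2; 17, 1, 3].

[2; 17, 1, 3]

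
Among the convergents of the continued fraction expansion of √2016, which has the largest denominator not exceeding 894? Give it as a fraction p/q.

39916/889

√2016 = [44; 1, 8, 1, 88, …] (period length 4).
Convergents:
  p_0/q_0 = 44/1
  p_1/q_1 = 45/1
  p_2/q_2 = 404/9
  p_3/q_3 = 449/10
  p_4/q_4 = 39916/889
  p_5/q_5 = 40365/899
q_4 = 889 ≤ 894 < 899 = q_5, so the answer is 39916/889.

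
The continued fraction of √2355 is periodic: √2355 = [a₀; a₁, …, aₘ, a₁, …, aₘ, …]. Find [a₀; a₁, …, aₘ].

[48; 1, 1, 8, 3, 8, 1, 1, 96]

a₀ = ⌊√2355⌋ = 48.
With m₀=0, d₀=1 and mₖ₊₁ = dₖaₖ − mₖ, dₖ₊₁ = (n − mₖ₊₁²)/dₖ, aₖ₊₁ = ⌊(a₀+mₖ₊₁)/dₖ₊₁⌋:
  k=1: m=48, d=51, a=1
  k=2: m=3, d=46, a=1
  k=3: m=43, d=11, a=8
  k=4: m=45, d=30, a=3
  k=5: m=45, d=11, a=8
  k=6: m=43, d=46, a=1
  k=7: m=3, d=51, a=1
  k=8: m=48, d=1, a=96
d=1 and a=2a₀=96 at k=8, so the next step gives (m, d) = (48, 51) again — its k=1 value — and the period has length 8.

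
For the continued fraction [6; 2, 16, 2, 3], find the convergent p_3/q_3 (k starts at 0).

441/68

Using pₖ = aₖpₖ₋₁ + pₖ₋₂, qₖ = aₖqₖ₋₁ + qₖ₋₂ (with p₋₁=1, p₋₂=0, q₋₁=0, q₋₂=1):
  k=0: a=6, p=6, q=1
  k=1: a=2, p=13, q=2
  k=2: a=16, p=214, q=33
  k=3: a=2, p=441, q=68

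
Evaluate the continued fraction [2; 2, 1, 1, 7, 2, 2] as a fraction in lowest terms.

Using pₖ = aₖpₖ₋₁ + pₖ₋₂ and qₖ = aₖqₖ₋₁ + qₖ₋₂:
  k=0: a=2, p=2, q=1
  k=1: a=2, p=5, q=2
  k=2: a=1, p=7, q=3
  k=3: a=1, p=12, q=5
  k=4: a=7, p=91, q=38
  k=5: a=2, p=194, q=81
  k=6: a=2, p=479, q=200

479/200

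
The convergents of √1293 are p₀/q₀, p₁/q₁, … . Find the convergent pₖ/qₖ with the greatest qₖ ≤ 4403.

√1293 = [35; 1, 22, 1, 70, …] (period length 4).
Convergents:
  p_0/q_0 = 35/1
  p_1/q_1 = 36/1
  p_2/q_2 = 827/23
  p_3/q_3 = 863/24
  p_4/q_4 = 61237/1703
  p_5/q_5 = 62100/1727
  p_6/q_6 = 1427437/39697
q_5 = 1727 ≤ 4403 < 39697 = q_6, so the answer is 62100/1727.

62100/1727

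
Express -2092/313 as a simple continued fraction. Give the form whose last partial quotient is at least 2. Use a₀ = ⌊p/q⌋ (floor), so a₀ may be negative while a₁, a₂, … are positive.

[-7; 3, 6, 5, 3]

-2092 = -7·313 + 99
313 = 3·99 + 16
99 = 6·16 + 3
16 = 5·3 + 1
3 = 3·1 + 0  (stop)
So -2092/313 = [-7; 3, 6, 5, 3].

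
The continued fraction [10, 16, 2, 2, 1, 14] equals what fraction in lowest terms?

17023/1692

Using pₖ = aₖpₖ₋₁ + pₖ₋₂ and qₖ = aₖqₖ₋₁ + qₖ₋₂:
  k=0: a=10, p=10, q=1
  k=1: a=16, p=161, q=16
  k=2: a=2, p=332, q=33
  k=3: a=2, p=825, q=82
  k=4: a=1, p=1157, q=115
  k=5: a=14, p=17023, q=1692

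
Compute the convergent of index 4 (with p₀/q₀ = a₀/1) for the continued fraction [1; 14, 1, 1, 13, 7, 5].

Using pₖ = aₖpₖ₋₁ + pₖ₋₂, qₖ = aₖqₖ₋₁ + qₖ₋₂ (with p₋₁=1, p₋₂=0, q₋₁=0, q₋₂=1):
  k=0: a=1, p=1, q=1
  k=1: a=14, p=15, q=14
  k=2: a=1, p=16, q=15
  k=3: a=1, p=31, q=29
  k=4: a=13, p=419, q=392

419/392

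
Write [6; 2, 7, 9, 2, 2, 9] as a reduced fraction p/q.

43485/6724

Using pₖ = aₖpₖ₋₁ + pₖ₋₂ and qₖ = aₖqₖ₋₁ + qₖ₋₂:
  k=0: a=6, p=6, q=1
  k=1: a=2, p=13, q=2
  k=2: a=7, p=97, q=15
  k=3: a=9, p=886, q=137
  k=4: a=2, p=1869, q=289
  k=5: a=2, p=4624, q=715
  k=6: a=9, p=43485, q=6724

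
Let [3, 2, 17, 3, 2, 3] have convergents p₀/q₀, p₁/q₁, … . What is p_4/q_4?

868/249

Using pₖ = aₖpₖ₋₁ + pₖ₋₂, qₖ = aₖqₖ₋₁ + qₖ₋₂ (with p₋₁=1, p₋₂=0, q₋₁=0, q₋₂=1):
  k=0: a=3, p=3, q=1
  k=1: a=2, p=7, q=2
  k=2: a=17, p=122, q=35
  k=3: a=3, p=373, q=107
  k=4: a=2, p=868, q=249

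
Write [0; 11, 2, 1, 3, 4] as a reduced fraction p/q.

47/534

Using pₖ = aₖpₖ₋₁ + pₖ₋₂ and qₖ = aₖqₖ₋₁ + qₖ₋₂:
  k=0: a=0, p=0, q=1
  k=1: a=11, p=1, q=11
  k=2: a=2, p=2, q=23
  k=3: a=1, p=3, q=34
  k=4: a=3, p=11, q=125
  k=5: a=4, p=47, q=534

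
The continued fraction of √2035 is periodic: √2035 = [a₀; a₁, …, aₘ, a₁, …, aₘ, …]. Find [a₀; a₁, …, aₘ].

a₀ = ⌊√2035⌋ = 45.
With m₀=0, d₀=1 and mₖ₊₁ = dₖaₖ − mₖ, dₖ₊₁ = (n − mₖ₊₁²)/dₖ, aₖ₊₁ = ⌊(a₀+mₖ₊₁)/dₖ₊₁⌋:
  k=1: m=45, d=10, a=9
  k=2: m=45, d=1, a=90
d=1 and a=2a₀=90 at k=2, so the next step gives (m, d) = (45, 10) again — its k=1 value — and the period has length 2.

[45; 9, 90]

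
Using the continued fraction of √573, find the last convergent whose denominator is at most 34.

√573 = [23; 1, 14, 1, 46, …] (period length 4).
Convergents:
  p_0/q_0 = 23/1
  p_1/q_1 = 24/1
  p_2/q_2 = 359/15
  p_3/q_3 = 383/16
  p_4/q_4 = 17977/751
q_3 = 16 ≤ 34 < 751 = q_4, so the answer is 383/16.

383/16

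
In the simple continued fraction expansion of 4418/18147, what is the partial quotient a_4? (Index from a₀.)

3

4418 = 0·18147 + 4418   →  a_0 = 0
18147 = 4·4418 + 475   →  a_1 = 4
4418 = 9·475 + 143   →  a_2 = 9
475 = 3·143 + 46   →  a_3 = 3
143 = 3·46 + 5   →  a_4 = 3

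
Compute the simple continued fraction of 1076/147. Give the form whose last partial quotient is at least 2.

[7; 3, 7, 1, 5]

1076 = 7·147 + 47
147 = 3·47 + 6
47 = 7·6 + 5
6 = 1·5 + 1
5 = 5·1 + 0  (stop)
So 1076/147 = [7; 3, 7, 1, 5].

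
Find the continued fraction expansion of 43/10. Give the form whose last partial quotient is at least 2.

43 = 4·10 + 3
10 = 3·3 + 1
3 = 3·1 + 0  (stop)
So 43/10 = [4; 3, 3].

[4; 3, 3]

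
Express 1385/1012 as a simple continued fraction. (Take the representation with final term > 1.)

[1; 2, 1, 2, 2, 17, 3]

1385 = 1·1012 + 373
1012 = 2·373 + 266
373 = 1·266 + 107
266 = 2·107 + 52
107 = 2·52 + 3
52 = 17·3 + 1
3 = 3·1 + 0  (stop)
So 1385/1012 = [1; 2, 1, 2, 2, 17, 3].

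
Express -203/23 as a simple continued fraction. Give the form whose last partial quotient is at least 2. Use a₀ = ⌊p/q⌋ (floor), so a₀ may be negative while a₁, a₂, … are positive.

[-9; 5, 1, 3]

-203 = -9×23 + 4
23 = 5×4 + 3
4 = 1×3 + 1
3 = 3×1 + 0  (stop)
So -203/23 = [-9; 5, 1, 3].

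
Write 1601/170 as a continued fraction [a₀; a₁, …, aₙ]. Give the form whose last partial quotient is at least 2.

[9; 2, 2, 1, 1, 6, 2]

1601 = 9×170 + 71
170 = 2×71 + 28
71 = 2×28 + 15
28 = 1×15 + 13
15 = 1×13 + 2
13 = 6×2 + 1
2 = 2×1 + 0  (stop)
So 1601/170 = [9; 2, 2, 1, 1, 6, 2].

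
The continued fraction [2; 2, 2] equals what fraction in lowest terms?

12/5

Using pₖ = aₖpₖ₋₁ + pₖ₋₂ and qₖ = aₖqₖ₋₁ + qₖ₋₂:
  k=0: a=2, p=2, q=1
  k=1: a=2, p=5, q=2
  k=2: a=2, p=12, q=5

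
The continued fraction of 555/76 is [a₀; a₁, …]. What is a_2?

3

555 = 7·76 + 23   →  a_0 = 7
76 = 3·23 + 7   →  a_1 = 3
23 = 3·7 + 2   →  a_2 = 3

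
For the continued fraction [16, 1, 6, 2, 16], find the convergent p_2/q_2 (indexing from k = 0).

118/7

Using pₖ = aₖpₖ₋₁ + pₖ₋₂, qₖ = aₖqₖ₋₁ + qₖ₋₂ (with p₋₁=1, p₋₂=0, q₋₁=0, q₋₂=1):
  k=0: a=16, p=16, q=1
  k=1: a=1, p=17, q=1
  k=2: a=6, p=118, q=7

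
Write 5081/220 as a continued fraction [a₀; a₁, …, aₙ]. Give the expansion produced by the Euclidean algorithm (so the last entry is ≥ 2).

[23; 10, 2, 10]

5081 = 23·220 + 21
220 = 10·21 + 10
21 = 2·10 + 1
10 = 10·1 + 0  (stop)
So 5081/220 = [23; 10, 2, 10].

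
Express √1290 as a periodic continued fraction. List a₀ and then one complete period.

a₀ = ⌊√1290⌋ = 35.
With m₀=0, d₀=1 and mₖ₊₁ = dₖaₖ − mₖ, dₖ₊₁ = (n − mₖ₊₁²)/dₖ, aₖ₊₁ = ⌊(a₀+mₖ₊₁)/dₖ₊₁⌋:
  k=1: m=35, d=65, a=1
  k=2: m=30, d=6, a=10
  k=3: m=30, d=65, a=1
  k=4: m=35, d=1, a=70
d=1 and a=2a₀=70 at k=4, so the next step gives (m, d) = (35, 65) again — its k=1 value — and the period has length 4.

[35; 1, 10, 1, 70]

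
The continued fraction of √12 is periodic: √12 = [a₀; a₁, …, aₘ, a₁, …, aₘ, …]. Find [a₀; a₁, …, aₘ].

[3; 2, 6]

a₀ = ⌊√12⌋ = 3.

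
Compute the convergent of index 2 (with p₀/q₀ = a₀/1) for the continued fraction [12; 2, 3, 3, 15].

87/7

Using pₖ = aₖpₖ₋₁ + pₖ₋₂, qₖ = aₖqₖ₋₁ + qₖ₋₂ (with p₋₁=1, p₋₂=0, q₋₁=0, q₋₂=1):
  k=0: a=12, p=12, q=1
  k=1: a=2, p=25, q=2
  k=2: a=3, p=87, q=7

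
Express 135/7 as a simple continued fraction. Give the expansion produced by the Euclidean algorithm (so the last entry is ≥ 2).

135 = 19*7 + 2
7 = 3*2 + 1
2 = 2*1 + 0  (stop)
So 135/7 = [19; 3, 2].

[19; 3, 2]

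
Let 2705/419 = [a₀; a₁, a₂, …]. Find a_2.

2705 = 6·419 + 191   →  a_0 = 6
419 = 2·191 + 37   →  a_1 = 2
191 = 5·37 + 6   →  a_2 = 5

5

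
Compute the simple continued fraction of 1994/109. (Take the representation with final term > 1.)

1994 = 18·109 + 32
109 = 3·32 + 13
32 = 2·13 + 6
13 = 2·6 + 1
6 = 6·1 + 0  (stop)
So 1994/109 = [18; 3, 2, 2, 6].

[18; 3, 2, 2, 6]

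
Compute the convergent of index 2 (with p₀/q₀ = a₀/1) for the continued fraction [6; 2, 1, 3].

19/3

Using pₖ = aₖpₖ₋₁ + pₖ₋₂, qₖ = aₖqₖ₋₁ + qₖ₋₂ (with p₋₁=1, p₋₂=0, q₋₁=0, q₋₂=1):
  k=0: a=6, p=6, q=1
  k=1: a=2, p=13, q=2
  k=2: a=1, p=19, q=3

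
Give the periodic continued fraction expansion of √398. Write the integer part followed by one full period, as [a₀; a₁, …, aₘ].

a₀ = ⌊√398⌋ = 19.

[19; 1, 18, 1, 38]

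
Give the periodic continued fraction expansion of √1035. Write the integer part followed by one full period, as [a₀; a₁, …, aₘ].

a₀ = ⌊√1035⌋ = 32.
With m₀=0, d₀=1 and mₖ₊₁ = dₖaₖ − mₖ, dₖ₊₁ = (n − mₖ₊₁²)/dₖ, aₖ₊₁ = ⌊(a₀+mₖ₊₁)/dₖ₊₁⌋:
  k=1: m=32, d=11, a=5
  k=2: m=23, d=46, a=1
  k=3: m=23, d=11, a=5
  k=4: m=32, d=1, a=64
d=1 and a=2a₀=64 at k=4, so the next step gives (m, d) = (32, 11) again — its k=1 value — and the period has length 4.

[32; 5, 1, 5, 64]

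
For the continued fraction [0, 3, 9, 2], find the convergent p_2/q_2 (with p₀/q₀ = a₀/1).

Using pₖ = aₖpₖ₋₁ + pₖ₋₂, qₖ = aₖqₖ₋₁ + qₖ₋₂ (with p₋₁=1, p₋₂=0, q₋₁=0, q₋₂=1):
  k=0: a=0, p=0, q=1
  k=1: a=3, p=1, q=3
  k=2: a=9, p=9, q=28

9/28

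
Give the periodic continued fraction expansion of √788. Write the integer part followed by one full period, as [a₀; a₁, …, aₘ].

[28; 14, 56]

a₀ = ⌊√788⌋ = 28.
With m₀=0, d₀=1 and mₖ₊₁ = dₖaₖ − mₖ, dₖ₊₁ = (n − mₖ₊₁²)/dₖ, aₖ₊₁ = ⌊(a₀+mₖ₊₁)/dₖ₊₁⌋:
  k=1: m=28, d=4, a=14
  k=2: m=28, d=1, a=56
d=1 and a=2a₀=56 at k=2, so the next step gives (m, d) = (28, 4) again — its k=1 value — and the period has length 2.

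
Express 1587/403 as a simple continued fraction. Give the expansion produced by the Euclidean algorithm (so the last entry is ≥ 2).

[3; 1, 15, 8, 3]

1587 = 3×403 + 378
403 = 1×378 + 25
378 = 15×25 + 3
25 = 8×3 + 1
3 = 3×1 + 0  (stop)
So 1587/403 = [3; 1, 15, 8, 3].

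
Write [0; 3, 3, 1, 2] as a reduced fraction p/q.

Using pₖ = aₖpₖ₋₁ + pₖ₋₂ and qₖ = aₖqₖ₋₁ + qₖ₋₂:
  k=0: a=0, p=0, q=1
  k=1: a=3, p=1, q=3
  k=2: a=3, p=3, q=10
  k=3: a=1, p=4, q=13
  k=4: a=2, p=11, q=36

11/36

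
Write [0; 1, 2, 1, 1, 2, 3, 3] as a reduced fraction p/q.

Fold from the inside: start with 3/1.
  3 + 1/3 = 10/3
  2 + 3/10 = 23/10
  1 + 10/23 = 33/23
  1 + 23/33 = 56/33
  2 + 33/56 = 145/56
  1 + 56/145 = 201/145
  0 + 145/201 = 145/201

145/201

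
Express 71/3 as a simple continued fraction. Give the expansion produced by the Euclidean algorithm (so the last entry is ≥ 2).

[23; 1, 2]

71 = 23×3 + 2
3 = 1×2 + 1
2 = 2×1 + 0  (stop)
So 71/3 = [23; 1, 2].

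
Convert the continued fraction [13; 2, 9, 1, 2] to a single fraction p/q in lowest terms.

Fold from the inside: start with 2/1.
  1 + 1/2 = 3/2
  9 + 2/3 = 29/3
  2 + 3/29 = 61/29
  13 + 29/61 = 822/61

822/61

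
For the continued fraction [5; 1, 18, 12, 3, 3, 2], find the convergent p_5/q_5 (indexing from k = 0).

Using pₖ = aₖpₖ₋₁ + pₖ₋₂, qₖ = aₖqₖ₋₁ + qₖ₋₂ (with p₋₁=1, p₋₂=0, q₋₁=0, q₋₂=1):
  k=0: a=5, p=5, q=1
  k=1: a=1, p=6, q=1
  k=2: a=18, p=113, q=19
  k=3: a=12, p=1362, q=229
  k=4: a=3, p=4199, q=706
  k=5: a=3, p=13959, q=2347

13959/2347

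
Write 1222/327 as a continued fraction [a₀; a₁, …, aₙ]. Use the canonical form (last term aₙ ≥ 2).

1222 = 3·327 + 241
327 = 1·241 + 86
241 = 2·86 + 69
86 = 1·69 + 17
69 = 4·17 + 1
17 = 17·1 + 0  (stop)
So 1222/327 = [3; 1, 2, 1, 4, 17].

[3; 1, 2, 1, 4, 17]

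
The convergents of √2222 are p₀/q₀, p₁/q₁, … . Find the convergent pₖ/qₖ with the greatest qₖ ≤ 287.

9899/210

√2222 = [47; 7, 4, 7, 94, …] (period length 4).
Convergents:
  p_0/q_0 = 47/1
  p_1/q_1 = 330/7
  p_2/q_2 = 1367/29
  p_3/q_3 = 9899/210
  p_4/q_4 = 931873/19769
q_3 = 210 ≤ 287 < 19769 = q_4, so the answer is 9899/210.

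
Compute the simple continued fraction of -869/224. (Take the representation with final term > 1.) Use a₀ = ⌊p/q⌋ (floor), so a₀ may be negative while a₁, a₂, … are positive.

-869 = -4*224 + 27
224 = 8*27 + 8
27 = 3*8 + 3
8 = 2*3 + 2
3 = 1*2 + 1
2 = 2*1 + 0  (stop)
So -869/224 = [-4; 8, 3, 2, 1, 2].

[-4; 8, 3, 2, 1, 2]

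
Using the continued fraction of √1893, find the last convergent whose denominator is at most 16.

87/2

√1893 = [43; 1, 1, 28, 1, 1, 86, …] (period length 6).
Convergents:
  p_0/q_0 = 43/1
  p_1/q_1 = 44/1
  p_2/q_2 = 87/2
  p_3/q_3 = 2480/57
q_2 = 2 ≤ 16 < 57 = q_3, so the answer is 87/2.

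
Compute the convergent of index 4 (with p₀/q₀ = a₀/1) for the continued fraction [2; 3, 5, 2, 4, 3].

361/156

Using pₖ = aₖpₖ₋₁ + pₖ₋₂, qₖ = aₖqₖ₋₁ + qₖ₋₂ (with p₋₁=1, p₋₂=0, q₋₁=0, q₋₂=1):
  k=0: a=2, p=2, q=1
  k=1: a=3, p=7, q=3
  k=2: a=5, p=37, q=16
  k=3: a=2, p=81, q=35
  k=4: a=4, p=361, q=156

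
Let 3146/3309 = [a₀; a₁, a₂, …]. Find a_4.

3146 = 0·3309 + 3146   →  a_0 = 0
3309 = 1·3146 + 163   →  a_1 = 1
3146 = 19·163 + 49   →  a_2 = 19
163 = 3·49 + 16   →  a_3 = 3
49 = 3·16 + 1   →  a_4 = 3

3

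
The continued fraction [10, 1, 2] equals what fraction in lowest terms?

Fold from the inside: start with 2/1.
  1 + 1/2 = 3/2
  10 + 2/3 = 32/3

32/3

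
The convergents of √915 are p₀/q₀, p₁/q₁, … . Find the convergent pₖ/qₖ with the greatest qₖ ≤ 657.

√915 = [30; 4, 60, …] (period length 2).
Convergents:
  p_0/q_0 = 30/1
  p_1/q_1 = 121/4
  p_2/q_2 = 7290/241
  p_3/q_3 = 29281/968
q_2 = 241 ≤ 657 < 968 = q_3, so the answer is 7290/241.

7290/241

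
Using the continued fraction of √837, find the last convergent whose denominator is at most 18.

405/14

√837 = [28; 1, 13, 2, 13, 1, 56, …] (period length 6).
Convergents:
  p_0/q_0 = 28/1
  p_1/q_1 = 29/1
  p_2/q_2 = 405/14
  p_3/q_3 = 839/29
q_2 = 14 ≤ 18 < 29 = q_3, so the answer is 405/14.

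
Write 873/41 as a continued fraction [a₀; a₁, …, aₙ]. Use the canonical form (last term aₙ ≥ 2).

[21; 3, 2, 2, 2]

873 = 21·41 + 12
41 = 3·12 + 5
12 = 2·5 + 2
5 = 2·2 + 1
2 = 2·1 + 0  (stop)
So 873/41 = [21; 3, 2, 2, 2].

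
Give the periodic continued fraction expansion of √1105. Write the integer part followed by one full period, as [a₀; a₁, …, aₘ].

a₀ = ⌊√1105⌋ = 33.
With m₀=0, d₀=1 and mₖ₊₁ = dₖaₖ − mₖ, dₖ₊₁ = (n − mₖ₊₁²)/dₖ, aₖ₊₁ = ⌊(a₀+mₖ₊₁)/dₖ₊₁⌋:
  k=1: m=33, d=16, a=4
  k=2: m=31, d=9, a=7
  k=3: m=32, d=9, a=7
  k=4: m=31, d=16, a=4
  k=5: m=33, d=1, a=66
d=1 and a=2a₀=66 at k=5, so the next step gives (m, d) = (33, 16) again — its k=1 value — and the period has length 5.

[33; 4, 7, 7, 4, 66]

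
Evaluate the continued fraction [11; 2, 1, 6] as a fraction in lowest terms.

Fold from the inside: start with 6/1.
  1 + 1/6 = 7/6
  2 + 6/7 = 20/7
  11 + 7/20 = 227/20

227/20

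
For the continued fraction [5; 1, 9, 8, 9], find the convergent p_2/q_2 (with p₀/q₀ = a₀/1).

59/10

Using pₖ = aₖpₖ₋₁ + pₖ₋₂, qₖ = aₖqₖ₋₁ + qₖ₋₂ (with p₋₁=1, p₋₂=0, q₋₁=0, q₋₂=1):
  k=0: a=5, p=5, q=1
  k=1: a=1, p=6, q=1
  k=2: a=9, p=59, q=10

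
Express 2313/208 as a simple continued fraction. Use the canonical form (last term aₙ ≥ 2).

2313 = 11*208 + 25
208 = 8*25 + 8
25 = 3*8 + 1
8 = 8*1 + 0  (stop)
So 2313/208 = [11; 8, 3, 8].

[11; 8, 3, 8]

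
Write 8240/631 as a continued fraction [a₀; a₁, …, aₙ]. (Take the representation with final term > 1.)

[13; 17, 18, 2]

8240 = 13·631 + 37
631 = 17·37 + 2
37 = 18·2 + 1
2 = 2·1 + 0  (stop)
So 8240/631 = [13; 17, 18, 2].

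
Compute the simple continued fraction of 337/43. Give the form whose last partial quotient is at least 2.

337 = 7·43 + 36
43 = 1·36 + 7
36 = 5·7 + 1
7 = 7·1 + 0  (stop)
So 337/43 = [7; 1, 5, 7].

[7; 1, 5, 7]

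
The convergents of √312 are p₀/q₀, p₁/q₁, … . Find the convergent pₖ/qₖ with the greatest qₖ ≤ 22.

√312 = [17; 1, 1, 1, 34, …] (period length 4).
Convergents:
  p_0/q_0 = 17/1
  p_1/q_1 = 18/1
  p_2/q_2 = 35/2
  p_3/q_3 = 53/3
  p_4/q_4 = 1837/104
q_3 = 3 ≤ 22 < 104 = q_4, so the answer is 53/3.

53/3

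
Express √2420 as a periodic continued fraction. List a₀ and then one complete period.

[49; 5, 5, 1, 18, 1, 5, 5, 98]

a₀ = ⌊√2420⌋ = 49.
With m₀=0, d₀=1 and mₖ₊₁ = dₖaₖ − mₖ, dₖ₊₁ = (n − mₖ₊₁²)/dₖ, aₖ₊₁ = ⌊(a₀+mₖ₊₁)/dₖ₊₁⌋:
  k=1: m=49, d=19, a=5
  k=2: m=46, d=16, a=5
  k=3: m=34, d=79, a=1
  k=4: m=45, d=5, a=18
  k=5: m=45, d=79, a=1
  k=6: m=34, d=16, a=5
  k=7: m=46, d=19, a=5
  k=8: m=49, d=1, a=98
d=1 and a=2a₀=98 at k=8, so the next step gives (m, d) = (49, 19) again — its k=1 value — and the period has length 8.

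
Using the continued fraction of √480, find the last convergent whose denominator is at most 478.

√480 = [21; 1, 9, 1, 42, …] (period length 4).
Convergents:
  p_0/q_0 = 21/1
  p_1/q_1 = 22/1
  p_2/q_2 = 219/10
  p_3/q_3 = 241/11
  p_4/q_4 = 10341/472
  p_5/q_5 = 10582/483
q_4 = 472 ≤ 478 < 483 = q_5, so the answer is 10341/472.

10341/472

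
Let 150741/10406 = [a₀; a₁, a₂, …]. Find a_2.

17

150741 = 14·10406 + 5057   →  a_0 = 14
10406 = 2·5057 + 292   →  a_1 = 2
5057 = 17·292 + 93   →  a_2 = 17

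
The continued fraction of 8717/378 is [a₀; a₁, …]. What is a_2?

2

8717 = 23·378 + 23   →  a_0 = 23
378 = 16·23 + 10   →  a_1 = 16
23 = 2·10 + 3   →  a_2 = 2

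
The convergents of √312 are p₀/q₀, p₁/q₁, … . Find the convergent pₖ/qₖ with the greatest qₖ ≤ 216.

√312 = [17; 1, 1, 1, 34, …] (period length 4).
Convergents:
  p_0/q_0 = 17/1
  p_1/q_1 = 18/1
  p_2/q_2 = 35/2
  p_3/q_3 = 53/3
  p_4/q_4 = 1837/104
  p_5/q_5 = 1890/107
  p_6/q_6 = 3727/211
  p_7/q_7 = 5617/318
q_6 = 211 ≤ 216 < 318 = q_7, so the answer is 3727/211.

3727/211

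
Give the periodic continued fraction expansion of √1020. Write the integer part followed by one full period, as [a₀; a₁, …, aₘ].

a₀ = ⌊√1020⌋ = 31.
With m₀=0, d₀=1 and mₖ₊₁ = dₖaₖ − mₖ, dₖ₊₁ = (n − mₖ₊₁²)/dₖ, aₖ₊₁ = ⌊(a₀+mₖ₊₁)/dₖ₊₁⌋:
  k=1: m=31, d=59, a=1
  k=2: m=28, d=4, a=14
  k=3: m=28, d=59, a=1
  k=4: m=31, d=1, a=62
d=1 and a=2a₀=62 at k=4, so the next step gives (m, d) = (31, 59) again — its k=1 value — and the period has length 4.

[31; 1, 14, 1, 62]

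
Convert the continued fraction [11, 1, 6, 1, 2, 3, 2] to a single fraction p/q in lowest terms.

2101/177

Fold from the inside: start with 2/1.
  3 + 1/2 = 7/2
  2 + 2/7 = 16/7
  1 + 7/16 = 23/16
  6 + 16/23 = 154/23
  1 + 23/154 = 177/154
  11 + 154/177 = 2101/177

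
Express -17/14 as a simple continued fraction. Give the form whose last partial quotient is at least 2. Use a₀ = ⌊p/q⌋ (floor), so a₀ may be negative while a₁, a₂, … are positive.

[-2; 1, 3, 1, 2]

-17 = -2×14 + 11
14 = 1×11 + 3
11 = 3×3 + 2
3 = 1×2 + 1
2 = 2×1 + 0  (stop)
So -17/14 = [-2; 1, 3, 1, 2].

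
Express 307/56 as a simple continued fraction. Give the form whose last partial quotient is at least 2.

307 = 5*56 + 27
56 = 2*27 + 2
27 = 13*2 + 1
2 = 2*1 + 0  (stop)
So 307/56 = [5; 2, 13, 2].

[5; 2, 13, 2]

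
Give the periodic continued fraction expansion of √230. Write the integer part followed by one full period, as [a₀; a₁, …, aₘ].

a₀ = ⌊√230⌋ = 15.
With m₀=0, d₀=1 and mₖ₊₁ = dₖaₖ − mₖ, dₖ₊₁ = (n − mₖ₊₁²)/dₖ, aₖ₊₁ = ⌊(a₀+mₖ₊₁)/dₖ₊₁⌋:
  k=1: m=15, d=5, a=6
  k=2: m=15, d=1, a=30
d=1 and a=2a₀=30 at k=2, so the next step gives (m, d) = (15, 5) again — its k=1 value — and the period has length 2.

[15; 6, 30]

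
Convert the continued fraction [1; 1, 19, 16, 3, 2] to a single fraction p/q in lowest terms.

Using pₖ = aₖpₖ₋₁ + pₖ₋₂ and qₖ = aₖqₖ₋₁ + qₖ₋₂:
  k=0: a=1, p=1, q=1
  k=1: a=1, p=2, q=1
  k=2: a=19, p=39, q=20
  k=3: a=16, p=626, q=321
  k=4: a=3, p=1917, q=983
  k=5: a=2, p=4460, q=2287

4460/2287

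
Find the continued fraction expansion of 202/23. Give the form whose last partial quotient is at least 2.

[8; 1, 3, 1, 1, 2]

202 = 8*23 + 18
23 = 1*18 + 5
18 = 3*5 + 3
5 = 1*3 + 2
3 = 1*2 + 1
2 = 2*1 + 0  (stop)
So 202/23 = [8; 1, 3, 1, 1, 2].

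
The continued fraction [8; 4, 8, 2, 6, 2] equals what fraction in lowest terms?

8045/976

Fold from the inside: start with 2/1.
  6 + 1/2 = 13/2
  2 + 2/13 = 28/13
  8 + 13/28 = 237/28
  4 + 28/237 = 976/237
  8 + 237/976 = 8045/976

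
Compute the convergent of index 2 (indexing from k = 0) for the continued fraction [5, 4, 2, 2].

47/9

Using pₖ = aₖpₖ₋₁ + pₖ₋₂, qₖ = aₖqₖ₋₁ + qₖ₋₂ (with p₋₁=1, p₋₂=0, q₋₁=0, q₋₂=1):
  k=0: a=5, p=5, q=1
  k=1: a=4, p=21, q=4
  k=2: a=2, p=47, q=9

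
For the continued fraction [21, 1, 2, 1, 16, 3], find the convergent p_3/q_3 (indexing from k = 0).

Using pₖ = aₖpₖ₋₁ + pₖ₋₂, qₖ = aₖqₖ₋₁ + qₖ₋₂ (with p₋₁=1, p₋₂=0, q₋₁=0, q₋₂=1):
  k=0: a=21, p=21, q=1
  k=1: a=1, p=22, q=1
  k=2: a=2, p=65, q=3
  k=3: a=1, p=87, q=4

87/4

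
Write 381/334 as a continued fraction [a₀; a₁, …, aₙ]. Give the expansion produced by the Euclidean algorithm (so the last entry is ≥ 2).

381 = 1·334 + 47
334 = 7·47 + 5
47 = 9·5 + 2
5 = 2·2 + 1
2 = 2·1 + 0  (stop)
So 381/334 = [1; 7, 9, 2, 2].

[1; 7, 9, 2, 2]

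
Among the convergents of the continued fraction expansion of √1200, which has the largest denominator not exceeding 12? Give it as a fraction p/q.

381/11

√1200 = [34; 1, 1, 1, 3, 1, 1, 1, 68, …] (period length 8).
Convergents:
  p_0/q_0 = 34/1
  p_1/q_1 = 35/1
  p_2/q_2 = 69/2
  p_3/q_3 = 104/3
  p_4/q_4 = 381/11
  p_5/q_5 = 485/14
q_4 = 11 ≤ 12 < 14 = q_5, so the answer is 381/11.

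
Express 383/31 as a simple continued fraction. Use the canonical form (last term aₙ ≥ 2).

[12; 2, 1, 4, 2]

383 = 12×31 + 11
31 = 2×11 + 9
11 = 1×9 + 2
9 = 4×2 + 1
2 = 2×1 + 0  (stop)
So 383/31 = [12; 2, 1, 4, 2].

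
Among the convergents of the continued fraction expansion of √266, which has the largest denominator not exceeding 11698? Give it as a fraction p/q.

67081/4113

√266 = [16; 3, 4, 3, 32, …] (period length 4).
Convergents:
  p_0/q_0 = 16/1
  p_1/q_1 = 49/3
  p_2/q_2 = 212/13
  p_3/q_3 = 685/42
  p_4/q_4 = 22132/1357
  p_5/q_5 = 67081/4113
  p_6/q_6 = 290456/17809
q_5 = 4113 ≤ 11698 < 17809 = q_6, so the answer is 67081/4113.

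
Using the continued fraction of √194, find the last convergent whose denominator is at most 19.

195/14

√194 = [13; 1, 12, 1, 26, …] (period length 4).
Convergents:
  p_0/q_0 = 13/1
  p_1/q_1 = 14/1
  p_2/q_2 = 181/13
  p_3/q_3 = 195/14
  p_4/q_4 = 5251/377
q_3 = 14 ≤ 19 < 377 = q_4, so the answer is 195/14.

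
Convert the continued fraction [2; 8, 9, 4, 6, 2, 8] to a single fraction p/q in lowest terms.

72705/34241

Using pₖ = aₖpₖ₋₁ + pₖ₋₂ and qₖ = aₖqₖ₋₁ + qₖ₋₂:
  k=0: a=2, p=2, q=1
  k=1: a=8, p=17, q=8
  k=2: a=9, p=155, q=73
  k=3: a=4, p=637, q=300
  k=4: a=6, p=3977, q=1873
  k=5: a=2, p=8591, q=4046
  k=6: a=8, p=72705, q=34241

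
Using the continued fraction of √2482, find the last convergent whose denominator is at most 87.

√2482 = [49; 1, 4, 1, 1, 4, 1, 98, …] (period length 7).
Convergents:
  p_0/q_0 = 49/1
  p_1/q_1 = 50/1
  p_2/q_2 = 249/5
  p_3/q_3 = 299/6
  p_4/q_4 = 548/11
  p_5/q_5 = 2491/50
  p_6/q_6 = 3039/61
  p_7/q_7 = 300313/6028
q_6 = 61 ≤ 87 < 6028 = q_7, so the answer is 3039/61.

3039/61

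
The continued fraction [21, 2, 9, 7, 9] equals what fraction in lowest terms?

26499/1234

Using pₖ = aₖpₖ₋₁ + pₖ₋₂ and qₖ = aₖqₖ₋₁ + qₖ₋₂:
  k=0: a=21, p=21, q=1
  k=1: a=2, p=43, q=2
  k=2: a=9, p=408, q=19
  k=3: a=7, p=2899, q=135
  k=4: a=9, p=26499, q=1234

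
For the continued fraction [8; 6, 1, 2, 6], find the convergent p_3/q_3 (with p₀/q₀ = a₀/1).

Using pₖ = aₖpₖ₋₁ + pₖ₋₂, qₖ = aₖqₖ₋₁ + qₖ₋₂ (with p₋₁=1, p₋₂=0, q₋₁=0, q₋₂=1):
  k=0: a=8, p=8, q=1
  k=1: a=6, p=49, q=6
  k=2: a=1, p=57, q=7
  k=3: a=2, p=163, q=20

163/20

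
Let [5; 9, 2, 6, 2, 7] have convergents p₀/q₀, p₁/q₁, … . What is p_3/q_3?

628/123

Using pₖ = aₖpₖ₋₁ + pₖ₋₂, qₖ = aₖqₖ₋₁ + qₖ₋₂ (with p₋₁=1, p₋₂=0, q₋₁=0, q₋₂=1):
  k=0: a=5, p=5, q=1
  k=1: a=9, p=46, q=9
  k=2: a=2, p=97, q=19
  k=3: a=6, p=628, q=123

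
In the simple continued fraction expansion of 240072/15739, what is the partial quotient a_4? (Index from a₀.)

13

240072 = 15·15739 + 3987   →  a_0 = 15
15739 = 3·3987 + 3778   →  a_1 = 3
3987 = 1·3778 + 209   →  a_2 = 1
3778 = 18·209 + 16   →  a_3 = 18
209 = 13·16 + 1   →  a_4 = 13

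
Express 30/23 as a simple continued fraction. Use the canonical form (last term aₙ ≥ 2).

[1; 3, 3, 2]

30 = 1·23 + 7
23 = 3·7 + 2
7 = 3·2 + 1
2 = 2·1 + 0  (stop)
So 30/23 = [1; 3, 3, 2].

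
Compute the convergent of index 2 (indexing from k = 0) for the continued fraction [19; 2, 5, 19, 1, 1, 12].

Using pₖ = aₖpₖ₋₁ + pₖ₋₂, qₖ = aₖqₖ₋₁ + qₖ₋₂ (with p₋₁=1, p₋₂=0, q₋₁=0, q₋₂=1):
  k=0: a=19, p=19, q=1
  k=1: a=2, p=39, q=2
  k=2: a=5, p=214, q=11

214/11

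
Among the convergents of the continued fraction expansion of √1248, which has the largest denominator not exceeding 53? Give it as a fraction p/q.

1837/52

√1248 = [35; 3, 17, 3, 70, …] (period length 4).
Convergents:
  p_0/q_0 = 35/1
  p_1/q_1 = 106/3
  p_2/q_2 = 1837/52
  p_3/q_3 = 5617/159
q_2 = 52 ≤ 53 < 159 = q_3, so the answer is 1837/52.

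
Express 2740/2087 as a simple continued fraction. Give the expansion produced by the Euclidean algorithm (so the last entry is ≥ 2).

[1; 3, 5, 9, 1, 5, 2]

2740 = 1×2087 + 653
2087 = 3×653 + 128
653 = 5×128 + 13
128 = 9×13 + 11
13 = 1×11 + 2
11 = 5×2 + 1
2 = 2×1 + 0  (stop)
So 2740/2087 = [1; 3, 5, 9, 1, 5, 2].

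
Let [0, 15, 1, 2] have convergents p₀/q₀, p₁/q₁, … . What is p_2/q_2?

1/16

Using pₖ = aₖpₖ₋₁ + pₖ₋₂, qₖ = aₖqₖ₋₁ + qₖ₋₂ (with p₋₁=1, p₋₂=0, q₋₁=0, q₋₂=1):
  k=0: a=0, p=0, q=1
  k=1: a=15, p=1, q=15
  k=2: a=1, p=1, q=16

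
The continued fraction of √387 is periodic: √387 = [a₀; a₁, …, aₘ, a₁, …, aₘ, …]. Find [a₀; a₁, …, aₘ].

a₀ = ⌊√387⌋ = 19.
With m₀=0, d₀=1 and mₖ₊₁ = dₖaₖ − mₖ, dₖ₊₁ = (n − mₖ₊₁²)/dₖ, aₖ₊₁ = ⌊(a₀+mₖ₊₁)/dₖ₊₁⌋:
  k=1: m=19, d=26, a=1
  k=2: m=7, d=13, a=2
  k=3: m=19, d=2, a=19
  k=4: m=19, d=13, a=2
  k=5: m=7, d=26, a=1
  k=6: m=19, d=1, a=38
d=1 and a=2a₀=38 at k=6, so the next step gives (m, d) = (19, 26) again — its k=1 value — and the period has length 6.

[19; 1, 2, 19, 2, 1, 38]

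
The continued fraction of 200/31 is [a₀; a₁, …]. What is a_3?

200 = 6·31 + 14   →  a_0 = 6
31 = 2·14 + 3   →  a_1 = 2
14 = 4·3 + 2   →  a_2 = 4
3 = 1·2 + 1   →  a_3 = 1

1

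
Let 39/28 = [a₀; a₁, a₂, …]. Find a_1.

2

39 = 1·28 + 11   →  a_0 = 1
28 = 2·11 + 6   →  a_1 = 2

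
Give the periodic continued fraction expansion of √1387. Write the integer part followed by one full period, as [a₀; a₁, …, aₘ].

[37; 4, 8, 37, 8, 4, 74]

a₀ = ⌊√1387⌋ = 37.
With m₀=0, d₀=1 and mₖ₊₁ = dₖaₖ − mₖ, dₖ₊₁ = (n − mₖ₊₁²)/dₖ, aₖ₊₁ = ⌊(a₀+mₖ₊₁)/dₖ₊₁⌋:
  k=1: m=37, d=18, a=4
  k=2: m=35, d=9, a=8
  k=3: m=37, d=2, a=37
  k=4: m=37, d=9, a=8
  k=5: m=35, d=18, a=4
  k=6: m=37, d=1, a=74
d=1 and a=2a₀=74 at k=6, so the next step gives (m, d) = (37, 18) again — its k=1 value — and the period has length 6.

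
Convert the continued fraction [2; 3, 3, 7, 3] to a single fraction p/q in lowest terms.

Fold from the inside: start with 3/1.
  7 + 1/3 = 22/3
  3 + 3/22 = 69/22
  3 + 22/69 = 229/69
  2 + 69/229 = 527/229

527/229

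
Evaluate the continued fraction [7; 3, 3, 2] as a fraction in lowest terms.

168/23

Fold from the inside: start with 2/1.
  3 + 1/2 = 7/2
  3 + 2/7 = 23/7
  7 + 7/23 = 168/23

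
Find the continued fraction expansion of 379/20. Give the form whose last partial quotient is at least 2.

[18; 1, 19]

379 = 18*20 + 19
20 = 1*19 + 1
19 = 19*1 + 0  (stop)
So 379/20 = [18; 1, 19].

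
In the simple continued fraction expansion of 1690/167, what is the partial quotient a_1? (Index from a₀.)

8

1690 = 10·167 + 20   →  a_0 = 10
167 = 8·20 + 7   →  a_1 = 8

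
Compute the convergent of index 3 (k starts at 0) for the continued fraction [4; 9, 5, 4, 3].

Using pₖ = aₖpₖ₋₁ + pₖ₋₂, qₖ = aₖqₖ₋₁ + qₖ₋₂ (with p₋₁=1, p₋₂=0, q₋₁=0, q₋₂=1):
  k=0: a=4, p=4, q=1
  k=1: a=9, p=37, q=9
  k=2: a=5, p=189, q=46
  k=3: a=4, p=793, q=193

793/193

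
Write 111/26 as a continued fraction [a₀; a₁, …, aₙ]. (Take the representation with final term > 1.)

[4; 3, 1, 2, 2]

111 = 4*26 + 7
26 = 3*7 + 5
7 = 1*5 + 2
5 = 2*2 + 1
2 = 2*1 + 0  (stop)
So 111/26 = [4; 3, 1, 2, 2].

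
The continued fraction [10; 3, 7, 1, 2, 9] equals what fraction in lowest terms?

6945/673

Using pₖ = aₖpₖ₋₁ + pₖ₋₂ and qₖ = aₖqₖ₋₁ + qₖ₋₂:
  k=0: a=10, p=10, q=1
  k=1: a=3, p=31, q=3
  k=2: a=7, p=227, q=22
  k=3: a=1, p=258, q=25
  k=4: a=2, p=743, q=72
  k=5: a=9, p=6945, q=673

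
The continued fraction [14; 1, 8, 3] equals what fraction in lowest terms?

417/28

Fold from the inside: start with 3/1.
  8 + 1/3 = 25/3
  1 + 3/25 = 28/25
  14 + 25/28 = 417/28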